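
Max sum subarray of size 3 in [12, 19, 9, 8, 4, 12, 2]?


[0:3]: 40
[1:4]: 36
[2:5]: 21
[3:6]: 24
[4:7]: 18

Max: 40 at [0:3]


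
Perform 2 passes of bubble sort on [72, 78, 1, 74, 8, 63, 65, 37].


Initial: [72, 78, 1, 74, 8, 63, 65, 37]
Pass 1: [72, 1, 74, 8, 63, 65, 37, 78] (6 swaps)
Pass 2: [1, 72, 8, 63, 65, 37, 74, 78] (5 swaps)

After 2 passes: [1, 72, 8, 63, 65, 37, 74, 78]


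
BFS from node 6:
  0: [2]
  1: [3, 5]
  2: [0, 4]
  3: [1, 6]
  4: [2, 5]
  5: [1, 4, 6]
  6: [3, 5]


Visit 6, enqueue [3, 5]
Visit 3, enqueue [1]
Visit 5, enqueue [4]
Visit 1, enqueue []
Visit 4, enqueue [2]
Visit 2, enqueue [0]
Visit 0, enqueue []

BFS order: [6, 3, 5, 1, 4, 2, 0]


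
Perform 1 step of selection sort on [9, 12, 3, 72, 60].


Initial: [9, 12, 3, 72, 60]
Step 1: min=3 at 2
  Swap: [3, 12, 9, 72, 60]

After 1 step: [3, 12, 9, 72, 60]


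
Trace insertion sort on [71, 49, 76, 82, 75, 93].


Initial: [71, 49, 76, 82, 75, 93]
Insert 49: [49, 71, 76, 82, 75, 93]
Insert 76: [49, 71, 76, 82, 75, 93]
Insert 82: [49, 71, 76, 82, 75, 93]
Insert 75: [49, 71, 75, 76, 82, 93]
Insert 93: [49, 71, 75, 76, 82, 93]

Sorted: [49, 71, 75, 76, 82, 93]


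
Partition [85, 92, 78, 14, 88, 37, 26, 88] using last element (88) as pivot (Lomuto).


Pivot: 88
  85 <= 88: advance i (no swap)
  78 <= 88: swap -> [85, 78, 92, 14, 88, 37, 26, 88]
  14 <= 88: swap -> [85, 78, 14, 92, 88, 37, 26, 88]
  88 <= 88: swap -> [85, 78, 14, 88, 92, 37, 26, 88]
  37 <= 88: swap -> [85, 78, 14, 88, 37, 92, 26, 88]
  26 <= 88: swap -> [85, 78, 14, 88, 37, 26, 92, 88]
Place pivot at 6: [85, 78, 14, 88, 37, 26, 88, 92]

Partitioned: [85, 78, 14, 88, 37, 26, 88, 92]


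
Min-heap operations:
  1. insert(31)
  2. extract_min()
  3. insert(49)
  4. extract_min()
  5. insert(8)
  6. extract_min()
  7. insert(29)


insert(31) -> [31]
extract_min()->31, []
insert(49) -> [49]
extract_min()->49, []
insert(8) -> [8]
extract_min()->8, []
insert(29) -> [29]

Final heap: [29]


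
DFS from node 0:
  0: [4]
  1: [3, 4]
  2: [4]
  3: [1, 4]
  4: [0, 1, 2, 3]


Visit 0, push [4]
Visit 4, push [3, 2, 1]
Visit 1, push [3]
Visit 3, push []
Visit 2, push []

DFS order: [0, 4, 1, 3, 2]


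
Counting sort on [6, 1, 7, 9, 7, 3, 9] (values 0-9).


Input: [6, 1, 7, 9, 7, 3, 9]
Counts: [0, 1, 0, 1, 0, 0, 1, 2, 0, 2]

Sorted: [1, 3, 6, 7, 7, 9, 9]


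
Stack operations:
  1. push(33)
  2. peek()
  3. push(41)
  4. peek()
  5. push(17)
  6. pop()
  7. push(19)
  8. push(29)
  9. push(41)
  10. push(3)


push(33) -> [33]
peek()->33
push(41) -> [33, 41]
peek()->41
push(17) -> [33, 41, 17]
pop()->17, [33, 41]
push(19) -> [33, 41, 19]
push(29) -> [33, 41, 19, 29]
push(41) -> [33, 41, 19, 29, 41]
push(3) -> [33, 41, 19, 29, 41, 3]

Final stack: [33, 41, 19, 29, 41, 3]


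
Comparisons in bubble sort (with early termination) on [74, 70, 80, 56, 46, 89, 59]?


Algorithm: bubble sort (with early termination)
Input: [74, 70, 80, 56, 46, 89, 59]
Sorted: [46, 56, 59, 70, 74, 80, 89]

20


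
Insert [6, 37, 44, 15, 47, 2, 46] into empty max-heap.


Insert 6: [6]
Insert 37: [37, 6]
Insert 44: [44, 6, 37]
Insert 15: [44, 15, 37, 6]
Insert 47: [47, 44, 37, 6, 15]
Insert 2: [47, 44, 37, 6, 15, 2]
Insert 46: [47, 44, 46, 6, 15, 2, 37]

Final heap: [47, 44, 46, 6, 15, 2, 37]


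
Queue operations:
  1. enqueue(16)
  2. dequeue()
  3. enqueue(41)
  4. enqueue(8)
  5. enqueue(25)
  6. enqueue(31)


enqueue(16) -> [16]
dequeue()->16, []
enqueue(41) -> [41]
enqueue(8) -> [41, 8]
enqueue(25) -> [41, 8, 25]
enqueue(31) -> [41, 8, 25, 31]

Final queue: [41, 8, 25, 31]


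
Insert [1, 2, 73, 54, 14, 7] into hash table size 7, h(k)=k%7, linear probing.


Insert 1: h=1 -> slot 1
Insert 2: h=2 -> slot 2
Insert 73: h=3 -> slot 3
Insert 54: h=5 -> slot 5
Insert 14: h=0 -> slot 0
Insert 7: h=0, 4 probes -> slot 4

Table: [14, 1, 2, 73, 7, 54, None]


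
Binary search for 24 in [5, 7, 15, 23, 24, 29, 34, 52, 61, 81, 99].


Step 1: lo=0, hi=10, mid=5, val=29
Step 2: lo=0, hi=4, mid=2, val=15
Step 3: lo=3, hi=4, mid=3, val=23
Step 4: lo=4, hi=4, mid=4, val=24

Found at index 4


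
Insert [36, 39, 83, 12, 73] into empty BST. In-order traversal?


Insert 36: root
Insert 39: R from 36
Insert 83: R from 36 -> R from 39
Insert 12: L from 36
Insert 73: R from 36 -> R from 39 -> L from 83

In-order: [12, 36, 39, 73, 83]


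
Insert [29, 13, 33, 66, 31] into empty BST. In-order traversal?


Insert 29: root
Insert 13: L from 29
Insert 33: R from 29
Insert 66: R from 29 -> R from 33
Insert 31: R from 29 -> L from 33

In-order: [13, 29, 31, 33, 66]


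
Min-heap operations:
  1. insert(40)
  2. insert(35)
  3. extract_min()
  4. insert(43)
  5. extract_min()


insert(40) -> [40]
insert(35) -> [35, 40]
extract_min()->35, [40]
insert(43) -> [40, 43]
extract_min()->40, [43]

Final heap: [43]


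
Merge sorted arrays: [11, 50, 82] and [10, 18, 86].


Take 10 from B
Take 11 from A
Take 18 from B
Take 50 from A
Take 82 from A

Merged: [10, 11, 18, 50, 82, 86]


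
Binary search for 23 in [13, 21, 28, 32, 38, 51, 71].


Step 1: lo=0, hi=6, mid=3, val=32
Step 2: lo=0, hi=2, mid=1, val=21
Step 3: lo=2, hi=2, mid=2, val=28

Not found


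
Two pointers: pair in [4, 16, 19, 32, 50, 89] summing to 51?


lo=0(4)+hi=5(89)=93
lo=0(4)+hi=4(50)=54
lo=0(4)+hi=3(32)=36
lo=1(16)+hi=3(32)=48
lo=2(19)+hi=3(32)=51

Yes: 19+32=51


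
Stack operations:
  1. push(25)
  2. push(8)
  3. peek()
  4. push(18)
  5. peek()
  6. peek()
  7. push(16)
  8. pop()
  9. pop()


push(25) -> [25]
push(8) -> [25, 8]
peek()->8
push(18) -> [25, 8, 18]
peek()->18
peek()->18
push(16) -> [25, 8, 18, 16]
pop()->16, [25, 8, 18]
pop()->18, [25, 8]

Final stack: [25, 8]


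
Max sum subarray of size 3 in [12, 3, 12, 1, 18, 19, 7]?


[0:3]: 27
[1:4]: 16
[2:5]: 31
[3:6]: 38
[4:7]: 44

Max: 44 at [4:7]


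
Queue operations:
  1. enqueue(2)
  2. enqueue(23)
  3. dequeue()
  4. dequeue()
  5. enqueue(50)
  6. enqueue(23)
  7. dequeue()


enqueue(2) -> [2]
enqueue(23) -> [2, 23]
dequeue()->2, [23]
dequeue()->23, []
enqueue(50) -> [50]
enqueue(23) -> [50, 23]
dequeue()->50, [23]

Final queue: [23]


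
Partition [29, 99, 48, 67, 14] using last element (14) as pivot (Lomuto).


Pivot: 14
Place pivot at 0: [14, 99, 48, 67, 29]

Partitioned: [14, 99, 48, 67, 29]


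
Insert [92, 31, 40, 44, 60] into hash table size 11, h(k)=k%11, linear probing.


Insert 92: h=4 -> slot 4
Insert 31: h=9 -> slot 9
Insert 40: h=7 -> slot 7
Insert 44: h=0 -> slot 0
Insert 60: h=5 -> slot 5

Table: [44, None, None, None, 92, 60, None, 40, None, 31, None]


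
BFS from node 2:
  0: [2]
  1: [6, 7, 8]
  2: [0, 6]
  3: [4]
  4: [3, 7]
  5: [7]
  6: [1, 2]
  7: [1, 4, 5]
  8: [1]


Visit 2, enqueue [0, 6]
Visit 0, enqueue []
Visit 6, enqueue [1]
Visit 1, enqueue [7, 8]
Visit 7, enqueue [4, 5]
Visit 8, enqueue []
Visit 4, enqueue [3]
Visit 5, enqueue []
Visit 3, enqueue []

BFS order: [2, 0, 6, 1, 7, 8, 4, 5, 3]


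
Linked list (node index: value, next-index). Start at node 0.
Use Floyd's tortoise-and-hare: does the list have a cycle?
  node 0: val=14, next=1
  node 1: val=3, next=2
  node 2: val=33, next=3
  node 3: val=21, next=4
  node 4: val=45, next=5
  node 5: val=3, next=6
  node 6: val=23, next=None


Floyd's tortoise (slow, +1) and hare (fast, +2):
  init: slow=0, fast=0
  step 1: slow=1, fast=2
  step 2: slow=2, fast=4
  step 3: slow=3, fast=6
  step 4: fast -> None, no cycle

Cycle: no


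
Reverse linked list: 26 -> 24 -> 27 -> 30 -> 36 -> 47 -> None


Step 1: curr=26, set curr.next=prev(None) | reversed so far: 26
Step 2: curr=24, set curr.next=prev(26) | reversed so far: 24 -> 26
Step 3: curr=27, set curr.next=prev(24) | reversed so far: 27 -> 24 -> 26
Step 4: curr=30, set curr.next=prev(27) | reversed so far: 30 -> 27 -> 24 -> 26
Step 5: curr=36, set curr.next=prev(30) | reversed so far: 36 -> 30 -> 27 -> 24 -> 26
Step 6: curr=47, set curr.next=prev(36) | reversed so far: 47 -> 36 -> 30 -> 27 -> 24 -> 26

47 -> 36 -> 30 -> 27 -> 24 -> 26 -> None


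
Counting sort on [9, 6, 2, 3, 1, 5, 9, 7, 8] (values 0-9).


Input: [9, 6, 2, 3, 1, 5, 9, 7, 8]
Counts: [0, 1, 1, 1, 0, 1, 1, 1, 1, 2]

Sorted: [1, 2, 3, 5, 6, 7, 8, 9, 9]


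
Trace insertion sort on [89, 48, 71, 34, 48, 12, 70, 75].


Initial: [89, 48, 71, 34, 48, 12, 70, 75]
Insert 48: [48, 89, 71, 34, 48, 12, 70, 75]
Insert 71: [48, 71, 89, 34, 48, 12, 70, 75]
Insert 34: [34, 48, 71, 89, 48, 12, 70, 75]
Insert 48: [34, 48, 48, 71, 89, 12, 70, 75]
Insert 12: [12, 34, 48, 48, 71, 89, 70, 75]
Insert 70: [12, 34, 48, 48, 70, 71, 89, 75]
Insert 75: [12, 34, 48, 48, 70, 71, 75, 89]

Sorted: [12, 34, 48, 48, 70, 71, 75, 89]


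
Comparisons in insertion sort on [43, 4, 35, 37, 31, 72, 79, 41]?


Algorithm: insertion sort
Input: [43, 4, 35, 37, 31, 72, 79, 41]
Sorted: [4, 31, 35, 37, 41, 43, 72, 79]

15


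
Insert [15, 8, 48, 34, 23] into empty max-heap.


Insert 15: [15]
Insert 8: [15, 8]
Insert 48: [48, 8, 15]
Insert 34: [48, 34, 15, 8]
Insert 23: [48, 34, 15, 8, 23]

Final heap: [48, 34, 15, 8, 23]


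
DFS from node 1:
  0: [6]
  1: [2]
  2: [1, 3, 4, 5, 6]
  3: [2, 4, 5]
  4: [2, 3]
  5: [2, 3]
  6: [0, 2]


Visit 1, push [2]
Visit 2, push [6, 5, 4, 3]
Visit 3, push [5, 4]
Visit 4, push []
Visit 5, push []
Visit 6, push [0]
Visit 0, push []

DFS order: [1, 2, 3, 4, 5, 6, 0]


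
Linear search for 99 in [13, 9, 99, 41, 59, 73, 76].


i=0: 13!=99
i=1: 9!=99
i=2: 99==99 found!

Found at 2, 3 comps


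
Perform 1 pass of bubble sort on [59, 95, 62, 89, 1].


Initial: [59, 95, 62, 89, 1]
Pass 1: [59, 62, 89, 1, 95] (3 swaps)

After 1 pass: [59, 62, 89, 1, 95]


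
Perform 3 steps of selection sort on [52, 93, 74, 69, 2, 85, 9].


Initial: [52, 93, 74, 69, 2, 85, 9]
Step 1: min=2 at 4
  Swap: [2, 93, 74, 69, 52, 85, 9]
Step 2: min=9 at 6
  Swap: [2, 9, 74, 69, 52, 85, 93]
Step 3: min=52 at 4
  Swap: [2, 9, 52, 69, 74, 85, 93]

After 3 steps: [2, 9, 52, 69, 74, 85, 93]


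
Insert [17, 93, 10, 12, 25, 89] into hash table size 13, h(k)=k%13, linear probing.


Insert 17: h=4 -> slot 4
Insert 93: h=2 -> slot 2
Insert 10: h=10 -> slot 10
Insert 12: h=12 -> slot 12
Insert 25: h=12, 1 probes -> slot 0
Insert 89: h=11 -> slot 11

Table: [25, None, 93, None, 17, None, None, None, None, None, 10, 89, 12]


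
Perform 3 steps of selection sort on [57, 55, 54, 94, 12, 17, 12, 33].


Initial: [57, 55, 54, 94, 12, 17, 12, 33]
Step 1: min=12 at 4
  Swap: [12, 55, 54, 94, 57, 17, 12, 33]
Step 2: min=12 at 6
  Swap: [12, 12, 54, 94, 57, 17, 55, 33]
Step 3: min=17 at 5
  Swap: [12, 12, 17, 94, 57, 54, 55, 33]

After 3 steps: [12, 12, 17, 94, 57, 54, 55, 33]


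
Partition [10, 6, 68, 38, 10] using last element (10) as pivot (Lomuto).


Pivot: 10
  10 <= 10: advance i (no swap)
  6 <= 10: advance i (no swap)
Place pivot at 2: [10, 6, 10, 38, 68]

Partitioned: [10, 6, 10, 38, 68]


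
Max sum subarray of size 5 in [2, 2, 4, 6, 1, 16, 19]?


[0:5]: 15
[1:6]: 29
[2:7]: 46

Max: 46 at [2:7]


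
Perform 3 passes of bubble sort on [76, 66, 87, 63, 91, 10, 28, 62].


Initial: [76, 66, 87, 63, 91, 10, 28, 62]
Pass 1: [66, 76, 63, 87, 10, 28, 62, 91] (5 swaps)
Pass 2: [66, 63, 76, 10, 28, 62, 87, 91] (4 swaps)
Pass 3: [63, 66, 10, 28, 62, 76, 87, 91] (4 swaps)

After 3 passes: [63, 66, 10, 28, 62, 76, 87, 91]


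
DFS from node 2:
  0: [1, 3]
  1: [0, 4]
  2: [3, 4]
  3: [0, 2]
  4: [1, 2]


Visit 2, push [4, 3]
Visit 3, push [0]
Visit 0, push [1]
Visit 1, push [4]
Visit 4, push []

DFS order: [2, 3, 0, 1, 4]


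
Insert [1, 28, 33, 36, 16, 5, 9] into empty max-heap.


Insert 1: [1]
Insert 28: [28, 1]
Insert 33: [33, 1, 28]
Insert 36: [36, 33, 28, 1]
Insert 16: [36, 33, 28, 1, 16]
Insert 5: [36, 33, 28, 1, 16, 5]
Insert 9: [36, 33, 28, 1, 16, 5, 9]

Final heap: [36, 33, 28, 1, 16, 5, 9]


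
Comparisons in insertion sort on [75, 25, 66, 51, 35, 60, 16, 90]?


Algorithm: insertion sort
Input: [75, 25, 66, 51, 35, 60, 16, 90]
Sorted: [16, 25, 35, 51, 60, 66, 75, 90]

20


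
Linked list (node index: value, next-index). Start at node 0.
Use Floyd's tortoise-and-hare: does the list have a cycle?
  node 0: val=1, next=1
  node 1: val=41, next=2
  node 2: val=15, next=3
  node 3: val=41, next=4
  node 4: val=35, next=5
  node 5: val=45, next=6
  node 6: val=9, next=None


Floyd's tortoise (slow, +1) and hare (fast, +2):
  init: slow=0, fast=0
  step 1: slow=1, fast=2
  step 2: slow=2, fast=4
  step 3: slow=3, fast=6
  step 4: fast -> None, no cycle

Cycle: no


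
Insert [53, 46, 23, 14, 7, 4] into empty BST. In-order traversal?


Insert 53: root
Insert 46: L from 53
Insert 23: L from 53 -> L from 46
Insert 14: L from 53 -> L from 46 -> L from 23
Insert 7: L from 53 -> L from 46 -> L from 23 -> L from 14
Insert 4: L from 53 -> L from 46 -> L from 23 -> L from 14 -> L from 7

In-order: [4, 7, 14, 23, 46, 53]


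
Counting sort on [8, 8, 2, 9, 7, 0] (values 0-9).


Input: [8, 8, 2, 9, 7, 0]
Counts: [1, 0, 1, 0, 0, 0, 0, 1, 2, 1]

Sorted: [0, 2, 7, 8, 8, 9]


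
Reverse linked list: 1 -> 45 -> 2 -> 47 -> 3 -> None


Step 1: curr=1, set curr.next=prev(None) | reversed so far: 1
Step 2: curr=45, set curr.next=prev(1) | reversed so far: 45 -> 1
Step 3: curr=2, set curr.next=prev(45) | reversed so far: 2 -> 45 -> 1
Step 4: curr=47, set curr.next=prev(2) | reversed so far: 47 -> 2 -> 45 -> 1
Step 5: curr=3, set curr.next=prev(47) | reversed so far: 3 -> 47 -> 2 -> 45 -> 1

3 -> 47 -> 2 -> 45 -> 1 -> None


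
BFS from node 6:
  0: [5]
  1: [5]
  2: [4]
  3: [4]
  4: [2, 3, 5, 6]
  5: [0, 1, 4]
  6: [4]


Visit 6, enqueue [4]
Visit 4, enqueue [2, 3, 5]
Visit 2, enqueue []
Visit 3, enqueue []
Visit 5, enqueue [0, 1]
Visit 0, enqueue []
Visit 1, enqueue []

BFS order: [6, 4, 2, 3, 5, 0, 1]


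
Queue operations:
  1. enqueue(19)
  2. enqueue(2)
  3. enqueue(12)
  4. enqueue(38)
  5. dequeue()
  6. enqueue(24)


enqueue(19) -> [19]
enqueue(2) -> [19, 2]
enqueue(12) -> [19, 2, 12]
enqueue(38) -> [19, 2, 12, 38]
dequeue()->19, [2, 12, 38]
enqueue(24) -> [2, 12, 38, 24]

Final queue: [2, 12, 38, 24]


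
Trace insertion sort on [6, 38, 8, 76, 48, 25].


Initial: [6, 38, 8, 76, 48, 25]
Insert 38: [6, 38, 8, 76, 48, 25]
Insert 8: [6, 8, 38, 76, 48, 25]
Insert 76: [6, 8, 38, 76, 48, 25]
Insert 48: [6, 8, 38, 48, 76, 25]
Insert 25: [6, 8, 25, 38, 48, 76]

Sorted: [6, 8, 25, 38, 48, 76]


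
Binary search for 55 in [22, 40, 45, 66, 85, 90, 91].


Step 1: lo=0, hi=6, mid=3, val=66
Step 2: lo=0, hi=2, mid=1, val=40
Step 3: lo=2, hi=2, mid=2, val=45

Not found


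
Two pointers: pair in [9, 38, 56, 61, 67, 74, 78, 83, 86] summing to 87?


lo=0(9)+hi=8(86)=95
lo=0(9)+hi=7(83)=92
lo=0(9)+hi=6(78)=87

Yes: 9+78=87


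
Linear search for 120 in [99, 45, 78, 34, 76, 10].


i=0: 99!=120
i=1: 45!=120
i=2: 78!=120
i=3: 34!=120
i=4: 76!=120
i=5: 10!=120

Not found, 6 comps


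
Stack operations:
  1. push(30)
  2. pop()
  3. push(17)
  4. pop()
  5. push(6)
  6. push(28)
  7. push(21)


push(30) -> [30]
pop()->30, []
push(17) -> [17]
pop()->17, []
push(6) -> [6]
push(28) -> [6, 28]
push(21) -> [6, 28, 21]

Final stack: [6, 28, 21]


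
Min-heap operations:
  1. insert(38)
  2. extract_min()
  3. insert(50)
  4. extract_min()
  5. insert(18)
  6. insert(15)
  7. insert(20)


insert(38) -> [38]
extract_min()->38, []
insert(50) -> [50]
extract_min()->50, []
insert(18) -> [18]
insert(15) -> [15, 18]
insert(20) -> [15, 18, 20]

Final heap: [15, 18, 20]


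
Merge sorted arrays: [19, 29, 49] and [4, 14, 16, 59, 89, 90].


Take 4 from B
Take 14 from B
Take 16 from B
Take 19 from A
Take 29 from A
Take 49 from A

Merged: [4, 14, 16, 19, 29, 49, 59, 89, 90]


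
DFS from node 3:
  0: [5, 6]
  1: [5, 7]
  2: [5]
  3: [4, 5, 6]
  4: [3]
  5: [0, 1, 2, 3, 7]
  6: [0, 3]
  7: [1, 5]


Visit 3, push [6, 5, 4]
Visit 4, push []
Visit 5, push [7, 2, 1, 0]
Visit 0, push [6]
Visit 6, push []
Visit 1, push [7]
Visit 7, push []
Visit 2, push []

DFS order: [3, 4, 5, 0, 6, 1, 7, 2]


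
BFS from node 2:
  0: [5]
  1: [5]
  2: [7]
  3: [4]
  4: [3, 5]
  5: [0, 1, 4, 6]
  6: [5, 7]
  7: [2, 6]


Visit 2, enqueue [7]
Visit 7, enqueue [6]
Visit 6, enqueue [5]
Visit 5, enqueue [0, 1, 4]
Visit 0, enqueue []
Visit 1, enqueue []
Visit 4, enqueue [3]
Visit 3, enqueue []

BFS order: [2, 7, 6, 5, 0, 1, 4, 3]


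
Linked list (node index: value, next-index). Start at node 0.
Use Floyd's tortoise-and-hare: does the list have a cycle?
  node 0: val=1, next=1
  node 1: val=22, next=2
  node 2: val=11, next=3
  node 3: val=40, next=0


Floyd's tortoise (slow, +1) and hare (fast, +2):
  init: slow=0, fast=0
  step 1: slow=1, fast=2
  step 2: slow=2, fast=0
  step 3: slow=3, fast=2
  step 4: slow=0, fast=0
  slow == fast at node 0: cycle detected

Cycle: yes


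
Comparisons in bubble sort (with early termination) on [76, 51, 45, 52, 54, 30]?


Algorithm: bubble sort (with early termination)
Input: [76, 51, 45, 52, 54, 30]
Sorted: [30, 45, 51, 52, 54, 76]

15


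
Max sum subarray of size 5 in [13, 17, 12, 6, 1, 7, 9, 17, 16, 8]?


[0:5]: 49
[1:6]: 43
[2:7]: 35
[3:8]: 40
[4:9]: 50
[5:10]: 57

Max: 57 at [5:10]


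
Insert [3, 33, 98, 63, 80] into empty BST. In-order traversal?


Insert 3: root
Insert 33: R from 3
Insert 98: R from 3 -> R from 33
Insert 63: R from 3 -> R from 33 -> L from 98
Insert 80: R from 3 -> R from 33 -> L from 98 -> R from 63

In-order: [3, 33, 63, 80, 98]


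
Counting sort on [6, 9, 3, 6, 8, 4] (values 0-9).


Input: [6, 9, 3, 6, 8, 4]
Counts: [0, 0, 0, 1, 1, 0, 2, 0, 1, 1]

Sorted: [3, 4, 6, 6, 8, 9]


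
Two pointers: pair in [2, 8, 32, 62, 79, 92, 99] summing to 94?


lo=0(2)+hi=6(99)=101
lo=0(2)+hi=5(92)=94

Yes: 2+92=94


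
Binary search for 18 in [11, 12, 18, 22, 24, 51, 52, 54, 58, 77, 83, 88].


Step 1: lo=0, hi=11, mid=5, val=51
Step 2: lo=0, hi=4, mid=2, val=18

Found at index 2


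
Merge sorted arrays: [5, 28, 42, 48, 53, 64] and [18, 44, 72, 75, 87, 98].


Take 5 from A
Take 18 from B
Take 28 from A
Take 42 from A
Take 44 from B
Take 48 from A
Take 53 from A
Take 64 from A

Merged: [5, 18, 28, 42, 44, 48, 53, 64, 72, 75, 87, 98]


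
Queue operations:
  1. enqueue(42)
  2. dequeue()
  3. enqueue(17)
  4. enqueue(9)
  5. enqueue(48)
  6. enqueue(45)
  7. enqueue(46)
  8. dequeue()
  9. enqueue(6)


enqueue(42) -> [42]
dequeue()->42, []
enqueue(17) -> [17]
enqueue(9) -> [17, 9]
enqueue(48) -> [17, 9, 48]
enqueue(45) -> [17, 9, 48, 45]
enqueue(46) -> [17, 9, 48, 45, 46]
dequeue()->17, [9, 48, 45, 46]
enqueue(6) -> [9, 48, 45, 46, 6]

Final queue: [9, 48, 45, 46, 6]


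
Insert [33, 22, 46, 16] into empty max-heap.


Insert 33: [33]
Insert 22: [33, 22]
Insert 46: [46, 22, 33]
Insert 16: [46, 22, 33, 16]

Final heap: [46, 22, 33, 16]


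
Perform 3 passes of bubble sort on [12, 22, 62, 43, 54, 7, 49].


Initial: [12, 22, 62, 43, 54, 7, 49]
Pass 1: [12, 22, 43, 54, 7, 49, 62] (4 swaps)
Pass 2: [12, 22, 43, 7, 49, 54, 62] (2 swaps)
Pass 3: [12, 22, 7, 43, 49, 54, 62] (1 swaps)

After 3 passes: [12, 22, 7, 43, 49, 54, 62]


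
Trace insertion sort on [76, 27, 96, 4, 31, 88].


Initial: [76, 27, 96, 4, 31, 88]
Insert 27: [27, 76, 96, 4, 31, 88]
Insert 96: [27, 76, 96, 4, 31, 88]
Insert 4: [4, 27, 76, 96, 31, 88]
Insert 31: [4, 27, 31, 76, 96, 88]
Insert 88: [4, 27, 31, 76, 88, 96]

Sorted: [4, 27, 31, 76, 88, 96]


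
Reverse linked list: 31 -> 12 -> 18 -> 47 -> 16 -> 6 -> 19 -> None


Step 1: curr=31, set curr.next=prev(None) | reversed so far: 31
Step 2: curr=12, set curr.next=prev(31) | reversed so far: 12 -> 31
Step 3: curr=18, set curr.next=prev(12) | reversed so far: 18 -> 12 -> 31
Step 4: curr=47, set curr.next=prev(18) | reversed so far: 47 -> 18 -> 12 -> 31
Step 5: curr=16, set curr.next=prev(47) | reversed so far: 16 -> 47 -> 18 -> 12 -> 31
Step 6: curr=6, set curr.next=prev(16) | reversed so far: 6 -> 16 -> 47 -> 18 -> 12 -> 31
Step 7: curr=19, set curr.next=prev(6) | reversed so far: 19 -> 6 -> 16 -> 47 -> 18 -> 12 -> 31

19 -> 6 -> 16 -> 47 -> 18 -> 12 -> 31 -> None


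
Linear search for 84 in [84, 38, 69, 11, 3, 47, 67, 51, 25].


i=0: 84==84 found!

Found at 0, 1 comps


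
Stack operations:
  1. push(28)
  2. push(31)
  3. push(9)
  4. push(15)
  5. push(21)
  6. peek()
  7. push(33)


push(28) -> [28]
push(31) -> [28, 31]
push(9) -> [28, 31, 9]
push(15) -> [28, 31, 9, 15]
push(21) -> [28, 31, 9, 15, 21]
peek()->21
push(33) -> [28, 31, 9, 15, 21, 33]

Final stack: [28, 31, 9, 15, 21, 33]


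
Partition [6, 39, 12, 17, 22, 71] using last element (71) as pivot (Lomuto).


Pivot: 71
  6 <= 71: advance i (no swap)
  39 <= 71: advance i (no swap)
  12 <= 71: advance i (no swap)
  17 <= 71: advance i (no swap)
  22 <= 71: advance i (no swap)
Place pivot at 5: [6, 39, 12, 17, 22, 71]

Partitioned: [6, 39, 12, 17, 22, 71]


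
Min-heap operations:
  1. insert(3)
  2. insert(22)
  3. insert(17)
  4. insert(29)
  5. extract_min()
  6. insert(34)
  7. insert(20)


insert(3) -> [3]
insert(22) -> [3, 22]
insert(17) -> [3, 22, 17]
insert(29) -> [3, 22, 17, 29]
extract_min()->3, [17, 22, 29]
insert(34) -> [17, 22, 29, 34]
insert(20) -> [17, 20, 29, 34, 22]

Final heap: [17, 20, 29, 34, 22]


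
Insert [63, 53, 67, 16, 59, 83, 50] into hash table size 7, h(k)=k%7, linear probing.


Insert 63: h=0 -> slot 0
Insert 53: h=4 -> slot 4
Insert 67: h=4, 1 probes -> slot 5
Insert 16: h=2 -> slot 2
Insert 59: h=3 -> slot 3
Insert 83: h=6 -> slot 6
Insert 50: h=1 -> slot 1

Table: [63, 50, 16, 59, 53, 67, 83]


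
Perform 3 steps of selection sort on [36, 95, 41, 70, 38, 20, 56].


Initial: [36, 95, 41, 70, 38, 20, 56]
Step 1: min=20 at 5
  Swap: [20, 95, 41, 70, 38, 36, 56]
Step 2: min=36 at 5
  Swap: [20, 36, 41, 70, 38, 95, 56]
Step 3: min=38 at 4
  Swap: [20, 36, 38, 70, 41, 95, 56]

After 3 steps: [20, 36, 38, 70, 41, 95, 56]


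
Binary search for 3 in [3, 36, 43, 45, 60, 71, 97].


Step 1: lo=0, hi=6, mid=3, val=45
Step 2: lo=0, hi=2, mid=1, val=36
Step 3: lo=0, hi=0, mid=0, val=3

Found at index 0


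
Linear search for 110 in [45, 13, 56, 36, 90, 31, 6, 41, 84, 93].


i=0: 45!=110
i=1: 13!=110
i=2: 56!=110
i=3: 36!=110
i=4: 90!=110
i=5: 31!=110
i=6: 6!=110
i=7: 41!=110
i=8: 84!=110
i=9: 93!=110

Not found, 10 comps


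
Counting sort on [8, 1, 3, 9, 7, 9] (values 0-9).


Input: [8, 1, 3, 9, 7, 9]
Counts: [0, 1, 0, 1, 0, 0, 0, 1, 1, 2]

Sorted: [1, 3, 7, 8, 9, 9]


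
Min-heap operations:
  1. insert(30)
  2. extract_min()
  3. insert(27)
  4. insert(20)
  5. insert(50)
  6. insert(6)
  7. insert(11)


insert(30) -> [30]
extract_min()->30, []
insert(27) -> [27]
insert(20) -> [20, 27]
insert(50) -> [20, 27, 50]
insert(6) -> [6, 20, 50, 27]
insert(11) -> [6, 11, 50, 27, 20]

Final heap: [6, 11, 50, 27, 20]


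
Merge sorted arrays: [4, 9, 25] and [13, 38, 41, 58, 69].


Take 4 from A
Take 9 from A
Take 13 from B
Take 25 from A

Merged: [4, 9, 13, 25, 38, 41, 58, 69]


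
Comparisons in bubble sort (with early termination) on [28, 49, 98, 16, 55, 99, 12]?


Algorithm: bubble sort (with early termination)
Input: [28, 49, 98, 16, 55, 99, 12]
Sorted: [12, 16, 28, 49, 55, 98, 99]

21


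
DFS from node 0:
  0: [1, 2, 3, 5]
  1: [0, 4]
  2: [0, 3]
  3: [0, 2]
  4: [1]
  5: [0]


Visit 0, push [5, 3, 2, 1]
Visit 1, push [4]
Visit 4, push []
Visit 2, push [3]
Visit 3, push []
Visit 5, push []

DFS order: [0, 1, 4, 2, 3, 5]


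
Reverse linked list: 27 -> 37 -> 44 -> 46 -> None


Step 1: curr=27, set curr.next=prev(None) | reversed so far: 27
Step 2: curr=37, set curr.next=prev(27) | reversed so far: 37 -> 27
Step 3: curr=44, set curr.next=prev(37) | reversed so far: 44 -> 37 -> 27
Step 4: curr=46, set curr.next=prev(44) | reversed so far: 46 -> 44 -> 37 -> 27

46 -> 44 -> 37 -> 27 -> None


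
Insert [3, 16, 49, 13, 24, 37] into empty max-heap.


Insert 3: [3]
Insert 16: [16, 3]
Insert 49: [49, 3, 16]
Insert 13: [49, 13, 16, 3]
Insert 24: [49, 24, 16, 3, 13]
Insert 37: [49, 24, 37, 3, 13, 16]

Final heap: [49, 24, 37, 3, 13, 16]


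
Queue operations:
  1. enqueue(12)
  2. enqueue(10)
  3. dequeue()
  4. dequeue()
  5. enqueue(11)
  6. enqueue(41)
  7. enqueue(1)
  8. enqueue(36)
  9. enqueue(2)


enqueue(12) -> [12]
enqueue(10) -> [12, 10]
dequeue()->12, [10]
dequeue()->10, []
enqueue(11) -> [11]
enqueue(41) -> [11, 41]
enqueue(1) -> [11, 41, 1]
enqueue(36) -> [11, 41, 1, 36]
enqueue(2) -> [11, 41, 1, 36, 2]

Final queue: [11, 41, 1, 36, 2]


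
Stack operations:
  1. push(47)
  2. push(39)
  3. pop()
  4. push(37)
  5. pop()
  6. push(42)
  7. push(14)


push(47) -> [47]
push(39) -> [47, 39]
pop()->39, [47]
push(37) -> [47, 37]
pop()->37, [47]
push(42) -> [47, 42]
push(14) -> [47, 42, 14]

Final stack: [47, 42, 14]


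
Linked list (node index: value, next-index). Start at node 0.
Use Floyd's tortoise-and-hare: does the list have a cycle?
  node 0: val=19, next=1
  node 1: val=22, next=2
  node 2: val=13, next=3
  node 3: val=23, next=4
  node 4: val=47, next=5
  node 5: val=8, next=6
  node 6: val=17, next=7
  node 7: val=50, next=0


Floyd's tortoise (slow, +1) and hare (fast, +2):
  init: slow=0, fast=0
  step 1: slow=1, fast=2
  step 2: slow=2, fast=4
  step 3: slow=3, fast=6
  step 4: slow=4, fast=0
  step 5: slow=5, fast=2
  step 6: slow=6, fast=4
  step 7: slow=7, fast=6
  step 8: slow=0, fast=0
  slow == fast at node 0: cycle detected

Cycle: yes


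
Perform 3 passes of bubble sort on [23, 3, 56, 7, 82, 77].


Initial: [23, 3, 56, 7, 82, 77]
Pass 1: [3, 23, 7, 56, 77, 82] (3 swaps)
Pass 2: [3, 7, 23, 56, 77, 82] (1 swaps)
Pass 3: [3, 7, 23, 56, 77, 82] (0 swaps)

After 3 passes: [3, 7, 23, 56, 77, 82]


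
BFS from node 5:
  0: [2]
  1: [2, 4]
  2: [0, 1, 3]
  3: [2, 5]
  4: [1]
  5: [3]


Visit 5, enqueue [3]
Visit 3, enqueue [2]
Visit 2, enqueue [0, 1]
Visit 0, enqueue []
Visit 1, enqueue [4]
Visit 4, enqueue []

BFS order: [5, 3, 2, 0, 1, 4]


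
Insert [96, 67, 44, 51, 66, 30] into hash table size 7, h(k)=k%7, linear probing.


Insert 96: h=5 -> slot 5
Insert 67: h=4 -> slot 4
Insert 44: h=2 -> slot 2
Insert 51: h=2, 1 probes -> slot 3
Insert 66: h=3, 3 probes -> slot 6
Insert 30: h=2, 5 probes -> slot 0

Table: [30, None, 44, 51, 67, 96, 66]


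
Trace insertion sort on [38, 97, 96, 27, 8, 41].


Initial: [38, 97, 96, 27, 8, 41]
Insert 97: [38, 97, 96, 27, 8, 41]
Insert 96: [38, 96, 97, 27, 8, 41]
Insert 27: [27, 38, 96, 97, 8, 41]
Insert 8: [8, 27, 38, 96, 97, 41]
Insert 41: [8, 27, 38, 41, 96, 97]

Sorted: [8, 27, 38, 41, 96, 97]


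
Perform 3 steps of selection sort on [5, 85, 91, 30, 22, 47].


Initial: [5, 85, 91, 30, 22, 47]
Step 1: min=5 at 0
  Swap: [5, 85, 91, 30, 22, 47]
Step 2: min=22 at 4
  Swap: [5, 22, 91, 30, 85, 47]
Step 3: min=30 at 3
  Swap: [5, 22, 30, 91, 85, 47]

After 3 steps: [5, 22, 30, 91, 85, 47]


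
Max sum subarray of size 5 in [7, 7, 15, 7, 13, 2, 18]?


[0:5]: 49
[1:6]: 44
[2:7]: 55

Max: 55 at [2:7]


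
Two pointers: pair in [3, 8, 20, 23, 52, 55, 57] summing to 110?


lo=0(3)+hi=6(57)=60
lo=1(8)+hi=6(57)=65
lo=2(20)+hi=6(57)=77
lo=3(23)+hi=6(57)=80
lo=4(52)+hi=6(57)=109
lo=5(55)+hi=6(57)=112

No pair found


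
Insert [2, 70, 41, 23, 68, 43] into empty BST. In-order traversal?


Insert 2: root
Insert 70: R from 2
Insert 41: R from 2 -> L from 70
Insert 23: R from 2 -> L from 70 -> L from 41
Insert 68: R from 2 -> L from 70 -> R from 41
Insert 43: R from 2 -> L from 70 -> R from 41 -> L from 68

In-order: [2, 23, 41, 43, 68, 70]


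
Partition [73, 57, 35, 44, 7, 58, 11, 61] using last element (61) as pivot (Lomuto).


Pivot: 61
  57 <= 61: swap -> [57, 73, 35, 44, 7, 58, 11, 61]
  35 <= 61: swap -> [57, 35, 73, 44, 7, 58, 11, 61]
  44 <= 61: swap -> [57, 35, 44, 73, 7, 58, 11, 61]
  7 <= 61: swap -> [57, 35, 44, 7, 73, 58, 11, 61]
  58 <= 61: swap -> [57, 35, 44, 7, 58, 73, 11, 61]
  11 <= 61: swap -> [57, 35, 44, 7, 58, 11, 73, 61]
Place pivot at 6: [57, 35, 44, 7, 58, 11, 61, 73]

Partitioned: [57, 35, 44, 7, 58, 11, 61, 73]


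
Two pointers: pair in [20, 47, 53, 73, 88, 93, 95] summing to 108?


lo=0(20)+hi=6(95)=115
lo=0(20)+hi=5(93)=113
lo=0(20)+hi=4(88)=108

Yes: 20+88=108


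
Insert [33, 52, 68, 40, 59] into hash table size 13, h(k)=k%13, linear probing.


Insert 33: h=7 -> slot 7
Insert 52: h=0 -> slot 0
Insert 68: h=3 -> slot 3
Insert 40: h=1 -> slot 1
Insert 59: h=7, 1 probes -> slot 8

Table: [52, 40, None, 68, None, None, None, 33, 59, None, None, None, None]


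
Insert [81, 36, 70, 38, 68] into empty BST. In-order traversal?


Insert 81: root
Insert 36: L from 81
Insert 70: L from 81 -> R from 36
Insert 38: L from 81 -> R from 36 -> L from 70
Insert 68: L from 81 -> R from 36 -> L from 70 -> R from 38

In-order: [36, 38, 68, 70, 81]


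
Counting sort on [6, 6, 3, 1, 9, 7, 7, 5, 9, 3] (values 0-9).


Input: [6, 6, 3, 1, 9, 7, 7, 5, 9, 3]
Counts: [0, 1, 0, 2, 0, 1, 2, 2, 0, 2]

Sorted: [1, 3, 3, 5, 6, 6, 7, 7, 9, 9]


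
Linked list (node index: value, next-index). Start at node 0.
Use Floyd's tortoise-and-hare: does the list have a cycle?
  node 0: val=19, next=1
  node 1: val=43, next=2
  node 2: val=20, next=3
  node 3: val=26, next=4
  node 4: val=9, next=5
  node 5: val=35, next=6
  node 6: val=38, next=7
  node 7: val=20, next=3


Floyd's tortoise (slow, +1) and hare (fast, +2):
  init: slow=0, fast=0
  step 1: slow=1, fast=2
  step 2: slow=2, fast=4
  step 3: slow=3, fast=6
  step 4: slow=4, fast=3
  step 5: slow=5, fast=5
  slow == fast at node 5: cycle detected

Cycle: yes


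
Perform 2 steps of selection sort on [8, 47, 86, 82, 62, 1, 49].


Initial: [8, 47, 86, 82, 62, 1, 49]
Step 1: min=1 at 5
  Swap: [1, 47, 86, 82, 62, 8, 49]
Step 2: min=8 at 5
  Swap: [1, 8, 86, 82, 62, 47, 49]

After 2 steps: [1, 8, 86, 82, 62, 47, 49]


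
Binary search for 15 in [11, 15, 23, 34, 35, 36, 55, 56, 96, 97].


Step 1: lo=0, hi=9, mid=4, val=35
Step 2: lo=0, hi=3, mid=1, val=15

Found at index 1


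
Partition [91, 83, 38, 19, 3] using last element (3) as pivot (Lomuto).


Pivot: 3
Place pivot at 0: [3, 83, 38, 19, 91]

Partitioned: [3, 83, 38, 19, 91]


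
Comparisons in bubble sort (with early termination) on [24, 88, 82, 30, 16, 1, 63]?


Algorithm: bubble sort (with early termination)
Input: [24, 88, 82, 30, 16, 1, 63]
Sorted: [1, 16, 24, 30, 63, 82, 88]

21


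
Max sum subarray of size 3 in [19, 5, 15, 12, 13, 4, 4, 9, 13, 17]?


[0:3]: 39
[1:4]: 32
[2:5]: 40
[3:6]: 29
[4:7]: 21
[5:8]: 17
[6:9]: 26
[7:10]: 39

Max: 40 at [2:5]


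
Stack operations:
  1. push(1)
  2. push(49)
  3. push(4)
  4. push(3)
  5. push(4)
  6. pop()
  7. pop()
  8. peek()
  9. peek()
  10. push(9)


push(1) -> [1]
push(49) -> [1, 49]
push(4) -> [1, 49, 4]
push(3) -> [1, 49, 4, 3]
push(4) -> [1, 49, 4, 3, 4]
pop()->4, [1, 49, 4, 3]
pop()->3, [1, 49, 4]
peek()->4
peek()->4
push(9) -> [1, 49, 4, 9]

Final stack: [1, 49, 4, 9]


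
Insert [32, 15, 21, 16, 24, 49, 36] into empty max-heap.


Insert 32: [32]
Insert 15: [32, 15]
Insert 21: [32, 15, 21]
Insert 16: [32, 16, 21, 15]
Insert 24: [32, 24, 21, 15, 16]
Insert 49: [49, 24, 32, 15, 16, 21]
Insert 36: [49, 24, 36, 15, 16, 21, 32]

Final heap: [49, 24, 36, 15, 16, 21, 32]


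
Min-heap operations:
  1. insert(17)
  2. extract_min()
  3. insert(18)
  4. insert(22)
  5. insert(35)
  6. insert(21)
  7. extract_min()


insert(17) -> [17]
extract_min()->17, []
insert(18) -> [18]
insert(22) -> [18, 22]
insert(35) -> [18, 22, 35]
insert(21) -> [18, 21, 35, 22]
extract_min()->18, [21, 22, 35]

Final heap: [21, 22, 35]


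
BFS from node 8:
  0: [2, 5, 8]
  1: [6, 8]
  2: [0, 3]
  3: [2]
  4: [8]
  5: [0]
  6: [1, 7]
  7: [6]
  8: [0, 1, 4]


Visit 8, enqueue [0, 1, 4]
Visit 0, enqueue [2, 5]
Visit 1, enqueue [6]
Visit 4, enqueue []
Visit 2, enqueue [3]
Visit 5, enqueue []
Visit 6, enqueue [7]
Visit 3, enqueue []
Visit 7, enqueue []

BFS order: [8, 0, 1, 4, 2, 5, 6, 3, 7]


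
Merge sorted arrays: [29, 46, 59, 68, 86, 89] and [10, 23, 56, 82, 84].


Take 10 from B
Take 23 from B
Take 29 from A
Take 46 from A
Take 56 from B
Take 59 from A
Take 68 from A
Take 82 from B
Take 84 from B

Merged: [10, 23, 29, 46, 56, 59, 68, 82, 84, 86, 89]


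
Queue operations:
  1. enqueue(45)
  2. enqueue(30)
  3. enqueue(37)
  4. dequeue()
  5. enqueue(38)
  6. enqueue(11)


enqueue(45) -> [45]
enqueue(30) -> [45, 30]
enqueue(37) -> [45, 30, 37]
dequeue()->45, [30, 37]
enqueue(38) -> [30, 37, 38]
enqueue(11) -> [30, 37, 38, 11]

Final queue: [30, 37, 38, 11]


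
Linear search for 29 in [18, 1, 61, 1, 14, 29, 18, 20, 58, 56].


i=0: 18!=29
i=1: 1!=29
i=2: 61!=29
i=3: 1!=29
i=4: 14!=29
i=5: 29==29 found!

Found at 5, 6 comps


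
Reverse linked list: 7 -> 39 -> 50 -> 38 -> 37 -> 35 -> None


Step 1: curr=7, set curr.next=prev(None) | reversed so far: 7
Step 2: curr=39, set curr.next=prev(7) | reversed so far: 39 -> 7
Step 3: curr=50, set curr.next=prev(39) | reversed so far: 50 -> 39 -> 7
Step 4: curr=38, set curr.next=prev(50) | reversed so far: 38 -> 50 -> 39 -> 7
Step 5: curr=37, set curr.next=prev(38) | reversed so far: 37 -> 38 -> 50 -> 39 -> 7
Step 6: curr=35, set curr.next=prev(37) | reversed so far: 35 -> 37 -> 38 -> 50 -> 39 -> 7

35 -> 37 -> 38 -> 50 -> 39 -> 7 -> None


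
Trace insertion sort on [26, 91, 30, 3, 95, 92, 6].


Initial: [26, 91, 30, 3, 95, 92, 6]
Insert 91: [26, 91, 30, 3, 95, 92, 6]
Insert 30: [26, 30, 91, 3, 95, 92, 6]
Insert 3: [3, 26, 30, 91, 95, 92, 6]
Insert 95: [3, 26, 30, 91, 95, 92, 6]
Insert 92: [3, 26, 30, 91, 92, 95, 6]
Insert 6: [3, 6, 26, 30, 91, 92, 95]

Sorted: [3, 6, 26, 30, 91, 92, 95]


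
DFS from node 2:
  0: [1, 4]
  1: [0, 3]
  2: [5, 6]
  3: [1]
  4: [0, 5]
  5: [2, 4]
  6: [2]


Visit 2, push [6, 5]
Visit 5, push [4]
Visit 4, push [0]
Visit 0, push [1]
Visit 1, push [3]
Visit 3, push []
Visit 6, push []

DFS order: [2, 5, 4, 0, 1, 3, 6]


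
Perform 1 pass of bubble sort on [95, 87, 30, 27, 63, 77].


Initial: [95, 87, 30, 27, 63, 77]
Pass 1: [87, 30, 27, 63, 77, 95] (5 swaps)

After 1 pass: [87, 30, 27, 63, 77, 95]


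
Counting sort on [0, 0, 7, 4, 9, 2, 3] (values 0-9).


Input: [0, 0, 7, 4, 9, 2, 3]
Counts: [2, 0, 1, 1, 1, 0, 0, 1, 0, 1]

Sorted: [0, 0, 2, 3, 4, 7, 9]


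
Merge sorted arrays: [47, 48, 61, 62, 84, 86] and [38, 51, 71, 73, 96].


Take 38 from B
Take 47 from A
Take 48 from A
Take 51 from B
Take 61 from A
Take 62 from A
Take 71 from B
Take 73 from B
Take 84 from A
Take 86 from A

Merged: [38, 47, 48, 51, 61, 62, 71, 73, 84, 86, 96]


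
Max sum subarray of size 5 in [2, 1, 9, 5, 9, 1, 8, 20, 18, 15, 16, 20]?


[0:5]: 26
[1:6]: 25
[2:7]: 32
[3:8]: 43
[4:9]: 56
[5:10]: 62
[6:11]: 77
[7:12]: 89

Max: 89 at [7:12]


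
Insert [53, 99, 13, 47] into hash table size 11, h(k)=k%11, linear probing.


Insert 53: h=9 -> slot 9
Insert 99: h=0 -> slot 0
Insert 13: h=2 -> slot 2
Insert 47: h=3 -> slot 3

Table: [99, None, 13, 47, None, None, None, None, None, 53, None]


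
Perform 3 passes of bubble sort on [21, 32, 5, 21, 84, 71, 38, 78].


Initial: [21, 32, 5, 21, 84, 71, 38, 78]
Pass 1: [21, 5, 21, 32, 71, 38, 78, 84] (5 swaps)
Pass 2: [5, 21, 21, 32, 38, 71, 78, 84] (2 swaps)
Pass 3: [5, 21, 21, 32, 38, 71, 78, 84] (0 swaps)

After 3 passes: [5, 21, 21, 32, 38, 71, 78, 84]


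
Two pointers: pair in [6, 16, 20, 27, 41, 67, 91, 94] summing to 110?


lo=0(6)+hi=7(94)=100
lo=1(16)+hi=7(94)=110

Yes: 16+94=110


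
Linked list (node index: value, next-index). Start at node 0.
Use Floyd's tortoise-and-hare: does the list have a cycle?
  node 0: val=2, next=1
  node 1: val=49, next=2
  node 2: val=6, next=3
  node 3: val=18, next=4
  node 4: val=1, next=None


Floyd's tortoise (slow, +1) and hare (fast, +2):
  init: slow=0, fast=0
  step 1: slow=1, fast=2
  step 2: slow=2, fast=4
  step 3: fast -> None, no cycle

Cycle: no


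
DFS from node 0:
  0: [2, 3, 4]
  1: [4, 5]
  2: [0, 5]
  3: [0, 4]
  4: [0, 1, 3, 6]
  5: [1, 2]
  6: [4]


Visit 0, push [4, 3, 2]
Visit 2, push [5]
Visit 5, push [1]
Visit 1, push [4]
Visit 4, push [6, 3]
Visit 3, push []
Visit 6, push []

DFS order: [0, 2, 5, 1, 4, 3, 6]


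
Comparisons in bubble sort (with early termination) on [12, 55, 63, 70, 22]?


Algorithm: bubble sort (with early termination)
Input: [12, 55, 63, 70, 22]
Sorted: [12, 22, 55, 63, 70]

10


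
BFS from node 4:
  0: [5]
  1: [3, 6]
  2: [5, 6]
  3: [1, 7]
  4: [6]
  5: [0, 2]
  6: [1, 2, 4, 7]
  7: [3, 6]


Visit 4, enqueue [6]
Visit 6, enqueue [1, 2, 7]
Visit 1, enqueue [3]
Visit 2, enqueue [5]
Visit 7, enqueue []
Visit 3, enqueue []
Visit 5, enqueue [0]
Visit 0, enqueue []

BFS order: [4, 6, 1, 2, 7, 3, 5, 0]


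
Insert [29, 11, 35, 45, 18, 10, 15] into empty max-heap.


Insert 29: [29]
Insert 11: [29, 11]
Insert 35: [35, 11, 29]
Insert 45: [45, 35, 29, 11]
Insert 18: [45, 35, 29, 11, 18]
Insert 10: [45, 35, 29, 11, 18, 10]
Insert 15: [45, 35, 29, 11, 18, 10, 15]

Final heap: [45, 35, 29, 11, 18, 10, 15]


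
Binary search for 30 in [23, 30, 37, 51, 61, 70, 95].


Step 1: lo=0, hi=6, mid=3, val=51
Step 2: lo=0, hi=2, mid=1, val=30

Found at index 1


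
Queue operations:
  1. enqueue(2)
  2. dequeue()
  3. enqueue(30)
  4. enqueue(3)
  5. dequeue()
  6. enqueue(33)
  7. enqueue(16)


enqueue(2) -> [2]
dequeue()->2, []
enqueue(30) -> [30]
enqueue(3) -> [30, 3]
dequeue()->30, [3]
enqueue(33) -> [3, 33]
enqueue(16) -> [3, 33, 16]

Final queue: [3, 33, 16]


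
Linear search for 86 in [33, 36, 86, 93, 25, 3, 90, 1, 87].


i=0: 33!=86
i=1: 36!=86
i=2: 86==86 found!

Found at 2, 3 comps


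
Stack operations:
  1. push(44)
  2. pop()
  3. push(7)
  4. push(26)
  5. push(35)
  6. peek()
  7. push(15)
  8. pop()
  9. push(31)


push(44) -> [44]
pop()->44, []
push(7) -> [7]
push(26) -> [7, 26]
push(35) -> [7, 26, 35]
peek()->35
push(15) -> [7, 26, 35, 15]
pop()->15, [7, 26, 35]
push(31) -> [7, 26, 35, 31]

Final stack: [7, 26, 35, 31]


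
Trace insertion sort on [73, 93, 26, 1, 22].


Initial: [73, 93, 26, 1, 22]
Insert 93: [73, 93, 26, 1, 22]
Insert 26: [26, 73, 93, 1, 22]
Insert 1: [1, 26, 73, 93, 22]
Insert 22: [1, 22, 26, 73, 93]

Sorted: [1, 22, 26, 73, 93]


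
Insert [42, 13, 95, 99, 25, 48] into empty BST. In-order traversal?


Insert 42: root
Insert 13: L from 42
Insert 95: R from 42
Insert 99: R from 42 -> R from 95
Insert 25: L from 42 -> R from 13
Insert 48: R from 42 -> L from 95

In-order: [13, 25, 42, 48, 95, 99]


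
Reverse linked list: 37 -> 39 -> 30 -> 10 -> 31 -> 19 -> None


Step 1: curr=37, set curr.next=prev(None) | reversed so far: 37
Step 2: curr=39, set curr.next=prev(37) | reversed so far: 39 -> 37
Step 3: curr=30, set curr.next=prev(39) | reversed so far: 30 -> 39 -> 37
Step 4: curr=10, set curr.next=prev(30) | reversed so far: 10 -> 30 -> 39 -> 37
Step 5: curr=31, set curr.next=prev(10) | reversed so far: 31 -> 10 -> 30 -> 39 -> 37
Step 6: curr=19, set curr.next=prev(31) | reversed so far: 19 -> 31 -> 10 -> 30 -> 39 -> 37

19 -> 31 -> 10 -> 30 -> 39 -> 37 -> None


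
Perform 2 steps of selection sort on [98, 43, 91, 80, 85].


Initial: [98, 43, 91, 80, 85]
Step 1: min=43 at 1
  Swap: [43, 98, 91, 80, 85]
Step 2: min=80 at 3
  Swap: [43, 80, 91, 98, 85]

After 2 steps: [43, 80, 91, 98, 85]


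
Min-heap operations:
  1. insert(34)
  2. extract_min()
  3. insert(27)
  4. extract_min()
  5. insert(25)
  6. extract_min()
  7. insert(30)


insert(34) -> [34]
extract_min()->34, []
insert(27) -> [27]
extract_min()->27, []
insert(25) -> [25]
extract_min()->25, []
insert(30) -> [30]

Final heap: [30]


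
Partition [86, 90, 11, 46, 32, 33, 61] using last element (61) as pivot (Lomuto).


Pivot: 61
  11 <= 61: swap -> [11, 90, 86, 46, 32, 33, 61]
  46 <= 61: swap -> [11, 46, 86, 90, 32, 33, 61]
  32 <= 61: swap -> [11, 46, 32, 90, 86, 33, 61]
  33 <= 61: swap -> [11, 46, 32, 33, 86, 90, 61]
Place pivot at 4: [11, 46, 32, 33, 61, 90, 86]

Partitioned: [11, 46, 32, 33, 61, 90, 86]
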